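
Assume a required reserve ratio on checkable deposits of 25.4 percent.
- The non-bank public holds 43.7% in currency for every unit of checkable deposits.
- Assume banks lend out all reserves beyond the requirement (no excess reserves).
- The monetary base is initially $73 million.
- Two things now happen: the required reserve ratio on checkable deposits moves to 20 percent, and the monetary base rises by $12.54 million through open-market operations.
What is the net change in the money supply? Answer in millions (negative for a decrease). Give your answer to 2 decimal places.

Before: m₁ = (1 + 0.437) / (0.254 + 0.437) ≈ 2.07959, MB₁ = 73, so M₁ = 2.07959 × 73 ≈ 151.8101 million.
After: m₂ = (1 + 0.437) / (0.2 + 0.437) ≈ 2.25589, MB₂ = 73 + 12.54 = 85.54, so M₂ = 2.25589 × 85.54 ≈ 192.9688 million.
ΔM = M₂ − M₁ = 192.9688 − 151.8101 = 41.1587 million.

$41.16 million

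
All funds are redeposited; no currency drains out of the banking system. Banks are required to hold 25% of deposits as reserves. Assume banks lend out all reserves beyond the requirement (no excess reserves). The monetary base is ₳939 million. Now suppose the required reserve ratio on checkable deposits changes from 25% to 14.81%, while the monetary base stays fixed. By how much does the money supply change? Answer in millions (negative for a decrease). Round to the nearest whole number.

₳2584 million

Initially m₁ = 1 / (0.25) = 4, so M₁ = 4 × 939 = 3756 million.
After the change m₂ = 1 / (0.1481) ≈ 6.7522, so M₂ = 6.7522 × 939 = 6340.3158 million.
ΔM = M₂ − M₁ = 6340.3158 − 3756 = 2584.3158 million.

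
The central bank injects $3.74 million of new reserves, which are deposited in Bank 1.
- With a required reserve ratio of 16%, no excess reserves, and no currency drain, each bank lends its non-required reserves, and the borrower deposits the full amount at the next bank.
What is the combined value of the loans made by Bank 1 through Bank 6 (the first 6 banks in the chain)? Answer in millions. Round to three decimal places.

Bank i lends (1 − rr)^i of the original deposit: Bank 1 lends 3.74·0.8400 = 3.1416, Bank 2 lends 3.74·0.8400² ≈ 2.6389, and so on.
Summing a geometric series: total = 3.74·[0.8400·(1 − 0.8400^6) / (1 − 0.8400)] ≈ 12.7373 million.

$12.737 million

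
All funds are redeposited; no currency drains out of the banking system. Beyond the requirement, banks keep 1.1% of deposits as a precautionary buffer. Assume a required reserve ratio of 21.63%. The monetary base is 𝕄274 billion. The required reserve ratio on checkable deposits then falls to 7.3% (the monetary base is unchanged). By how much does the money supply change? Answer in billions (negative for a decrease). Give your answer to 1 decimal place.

𝕄2056.4 billion

Initially m₁ = 1 / (0.2163 + 0.011) ≈ 4.39947, so M₁ = 4.39947 × 274 ≈ 1205.4548 billion.
After the change m₂ = 1 / (0.073 + 0.011) ≈ 11.90476, so M₂ = 11.90476 × 274 ≈ 3261.9042 billion.
ΔM = M₂ − M₁ = 3261.9042 − 1205.4548 = 2056.4494 billion.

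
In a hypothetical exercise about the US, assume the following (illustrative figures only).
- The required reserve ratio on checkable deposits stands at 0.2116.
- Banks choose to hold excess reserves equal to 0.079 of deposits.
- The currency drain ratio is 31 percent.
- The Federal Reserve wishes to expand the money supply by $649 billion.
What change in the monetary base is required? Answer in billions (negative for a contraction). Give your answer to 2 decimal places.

$297.55 billion

The money multiplier is m = (1 + c) / (rr + e + c) = (1 + 0.31) / (0.2116 + 0.079 + 0.31) ≈ 2.181152.
ΔMB = ΔM / m = (+649) / 2.181152 ≈ 297.5492 billion.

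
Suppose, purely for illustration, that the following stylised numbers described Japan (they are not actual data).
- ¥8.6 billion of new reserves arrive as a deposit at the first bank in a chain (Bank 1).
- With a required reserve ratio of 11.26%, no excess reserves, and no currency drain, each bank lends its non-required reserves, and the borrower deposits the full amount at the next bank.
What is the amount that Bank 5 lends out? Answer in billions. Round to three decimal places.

¥4.733 billion

Each bank lends a fraction (1 − rr) = 0.8874 of the deposit it receives, so Bank 5 receives 8.6·0.8874^4 and lends 8.6·0.8874^5 ≈ 4.7326 billion.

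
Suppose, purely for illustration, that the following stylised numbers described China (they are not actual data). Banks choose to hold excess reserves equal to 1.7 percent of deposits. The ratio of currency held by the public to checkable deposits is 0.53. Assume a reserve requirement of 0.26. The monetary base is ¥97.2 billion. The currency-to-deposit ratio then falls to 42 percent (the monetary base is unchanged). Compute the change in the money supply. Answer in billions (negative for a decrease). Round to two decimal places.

Initially m₁ = (1 + 0.53) / (0.26 + 0.017 + 0.53) ≈ 1.89591, so M₁ = 1.89591 × 97.2 ≈ 184.2825 billion.
After the change m₂ = (1 + 0.42) / (0.26 + 0.017 + 0.42) ≈ 2.03730, so M₂ = 2.03730 × 97.2 ≈ 198.0256 billion.
ΔM = M₂ − M₁ = 198.0256 − 184.2825 = 13.7431 billion.

¥13.74 billion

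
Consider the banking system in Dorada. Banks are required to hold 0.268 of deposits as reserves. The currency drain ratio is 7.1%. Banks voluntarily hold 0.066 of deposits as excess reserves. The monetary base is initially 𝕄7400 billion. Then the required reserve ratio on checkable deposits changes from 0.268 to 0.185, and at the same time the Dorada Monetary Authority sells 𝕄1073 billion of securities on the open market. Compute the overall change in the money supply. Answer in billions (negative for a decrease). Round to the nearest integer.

𝕄1475 billion

Before: m₁ = (1 + 0.071) / (0.268 + 0.066 + 0.071) ≈ 2.64444, MB₁ = 7400, so M₁ = 2.64444 × 7400 = 19568.856 billion.
After: m₂ = (1 + 0.071) / (0.185 + 0.066 + 0.071) ≈ 3.32609, MB₂ = 7400 − 1073 = 6327, so M₂ = 3.32609 × 6327 ≈ 21044.1714 billion.
ΔM = M₂ − M₁ = 21044.1714 − 19568.856 = 1475.3154 billion.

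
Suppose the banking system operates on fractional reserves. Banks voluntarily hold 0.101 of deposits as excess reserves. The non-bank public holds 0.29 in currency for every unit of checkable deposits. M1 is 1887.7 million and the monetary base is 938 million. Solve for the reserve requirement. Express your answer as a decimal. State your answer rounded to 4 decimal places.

0.2500

Using m = M/MB = 1887.7/938 ≈ 2.012473. Since m = (1 + c)/(c + rr + e), the denominator satisfies c + rr + e = (1 + c)/m = (1 + 0.29) / 2.012473 ≈ 0.641002.
With c = 0.29 and e = 0.101, the reserve requirement is 0.641002 − 0.29 − 0.101 = 0.250002.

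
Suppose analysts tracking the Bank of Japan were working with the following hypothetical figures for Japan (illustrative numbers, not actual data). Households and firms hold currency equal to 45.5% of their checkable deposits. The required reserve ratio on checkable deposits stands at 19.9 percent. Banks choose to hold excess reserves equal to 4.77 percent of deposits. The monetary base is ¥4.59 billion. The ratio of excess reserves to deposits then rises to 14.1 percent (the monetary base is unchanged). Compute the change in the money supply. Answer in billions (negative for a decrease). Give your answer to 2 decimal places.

Initially m₁ = (1 + 0.455) / (0.199 + 0.0477 + 0.455) ≈ 2.0735, so M₁ = 2.0735 × 4.59 ≈ 9.5174 billion.
After the change m₂ = (1 + 0.455) / (0.199 + 0.141 + 0.455) ≈ 1.8302, so M₂ = 1.8302 × 4.59 ≈ 8.4006 billion.
ΔM = M₂ − M₁ = 8.4006 − 9.5174 = -1.1168 billion.

-1.12 billion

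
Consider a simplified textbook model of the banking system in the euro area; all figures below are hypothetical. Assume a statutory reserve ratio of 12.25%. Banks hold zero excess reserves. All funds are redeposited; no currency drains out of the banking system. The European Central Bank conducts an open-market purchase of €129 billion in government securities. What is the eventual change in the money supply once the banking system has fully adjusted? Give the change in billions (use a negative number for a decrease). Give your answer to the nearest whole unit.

The simple money multiplier is m = 1/rr = 1/0.1225 ≈ 8.1633.
An open-market purchase increases the monetary base by 129 billion, so ΔM = m × ΔMB = 8.1633 × 129 = 1053.0657 billion.

€1053 billion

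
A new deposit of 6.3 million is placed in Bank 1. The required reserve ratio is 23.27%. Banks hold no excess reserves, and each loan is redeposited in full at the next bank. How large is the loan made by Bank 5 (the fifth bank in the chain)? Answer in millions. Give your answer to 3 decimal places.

1.676 million

Each bank lends a fraction (1 − rr) = 0.7673 of the deposit it receives, so Bank 5 receives 6.3·0.7673^4 and lends 6.3·0.7673^5 ≈ 1.6756 million.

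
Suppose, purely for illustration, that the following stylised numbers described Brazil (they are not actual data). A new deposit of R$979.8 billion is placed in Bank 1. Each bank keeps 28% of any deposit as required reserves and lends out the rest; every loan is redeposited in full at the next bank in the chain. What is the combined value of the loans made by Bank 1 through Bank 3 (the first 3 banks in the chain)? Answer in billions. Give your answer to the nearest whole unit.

Bank i lends (1 − rr)^i of the original deposit: Bank 1 lends 979.8·0.7200 = 705.4560, Bank 2 lends 979.8·0.7200² ≈ 507.9283, and so on.
Summing a geometric series: total = 979.8·[0.7200·(1 − 0.7200^3) / (1 − 0.7200)] ≈ 1579.0927 billion.

R$1579 billion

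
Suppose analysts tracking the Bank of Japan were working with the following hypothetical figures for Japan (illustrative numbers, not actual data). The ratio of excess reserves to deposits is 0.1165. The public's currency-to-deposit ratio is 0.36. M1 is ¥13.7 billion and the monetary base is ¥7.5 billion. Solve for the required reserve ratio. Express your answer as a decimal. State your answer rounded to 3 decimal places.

0.268

Using m = M/MB = 13.7/7.5 ≈ 1.826667. Since m = (1 + c)/(c + rr + e), the denominator satisfies c + rr + e = (1 + c)/m = (1 + 0.36) / 1.826667 ≈ 0.744525.
With c = 0.36 and e = 0.1165, the required reserve ratio is 0.744525 − 0.36 − 0.1165 = 0.268025.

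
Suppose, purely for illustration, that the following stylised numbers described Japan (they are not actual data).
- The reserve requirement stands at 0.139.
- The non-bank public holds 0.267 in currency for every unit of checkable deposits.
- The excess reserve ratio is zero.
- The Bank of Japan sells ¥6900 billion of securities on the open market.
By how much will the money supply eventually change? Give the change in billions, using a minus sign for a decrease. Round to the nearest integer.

The money multiplier is m = (1 + c) / (rr + c) = (1 + 0.267) / (0.139 + 0.267) ≈ 3.12069.
The sale removes 6900 billion of base, so ΔM = m × ΔMB = 3.12069 × (−6900) = -21532.761 billion.

-21533 billion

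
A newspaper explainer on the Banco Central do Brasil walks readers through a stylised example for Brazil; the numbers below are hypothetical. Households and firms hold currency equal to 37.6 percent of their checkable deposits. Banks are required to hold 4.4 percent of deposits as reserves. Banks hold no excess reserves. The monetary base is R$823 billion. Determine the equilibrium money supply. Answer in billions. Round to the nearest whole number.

R$2696 billion

The money multiplier is m = (1 + c) / (rr + c) = (1 + 0.376) / (0.044 + 0.376) ≈ 3.2762.
So M = m × MB = 3.2762 × 823 = 2696.3126 billion.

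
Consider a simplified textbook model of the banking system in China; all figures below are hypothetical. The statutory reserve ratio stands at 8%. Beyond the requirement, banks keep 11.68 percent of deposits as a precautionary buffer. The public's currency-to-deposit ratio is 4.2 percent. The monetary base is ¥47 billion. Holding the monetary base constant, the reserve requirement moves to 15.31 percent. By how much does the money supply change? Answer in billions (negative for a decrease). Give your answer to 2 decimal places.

-48.07 billion

Initially m₁ = (1 + 0.042) / (0.08 + 0.1168 + 0.042) ≈ 4.36348, so M₁ = 4.36348 × 47 ≈ 205.0836 billion.
After the change m₂ = (1 + 0.042) / (0.1531 + 0.1168 + 0.042) ≈ 3.34081, so M₂ = 3.34081 × 47 ≈ 157.0181 billion.
ΔM = M₂ − M₁ = 157.0181 − 205.0836 = -48.0655 billion.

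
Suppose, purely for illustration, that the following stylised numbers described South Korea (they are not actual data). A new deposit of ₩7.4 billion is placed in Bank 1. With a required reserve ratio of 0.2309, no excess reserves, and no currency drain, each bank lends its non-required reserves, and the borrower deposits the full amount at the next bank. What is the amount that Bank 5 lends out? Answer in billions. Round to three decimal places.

₩1.991 billion

Each bank lends a fraction (1 − rr) = 0.7691 of the deposit it receives, so Bank 5 receives 7.4·0.7691^4 and lends 7.4·0.7691^5 ≈ 1.9913 billion.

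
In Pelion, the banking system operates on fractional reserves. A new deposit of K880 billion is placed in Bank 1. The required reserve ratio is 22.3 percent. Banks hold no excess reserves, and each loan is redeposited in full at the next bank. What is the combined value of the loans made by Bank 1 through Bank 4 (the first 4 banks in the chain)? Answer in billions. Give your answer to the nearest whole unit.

K1949 billion

Bank i lends (1 − rr)^i of the original deposit: Bank 1 lends 880·0.7770 = 683.7600, Bank 2 lends 880·0.7770² ≈ 531.2815, and so on.
Summing a geometric series: total = 880·[0.7770·(1 − 0.7770^4) / (1 − 0.7770)] ≈ 1948.5973 billion.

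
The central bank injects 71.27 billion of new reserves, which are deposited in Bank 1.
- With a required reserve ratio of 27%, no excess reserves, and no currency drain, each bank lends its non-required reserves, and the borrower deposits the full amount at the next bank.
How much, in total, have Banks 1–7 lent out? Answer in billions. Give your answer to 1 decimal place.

Bank i lends (1 − rr)^i of the original deposit: Bank 1 lends 71.27·0.7300 = 52.0271, Bank 2 lends 71.27·0.7300² ≈ 37.9798, and so on.
Summing a geometric series: total = 71.27·[0.7300·(1 − 0.7300^7) / (1 − 0.7300)] ≈ 171.4054 billion.

171.4 billion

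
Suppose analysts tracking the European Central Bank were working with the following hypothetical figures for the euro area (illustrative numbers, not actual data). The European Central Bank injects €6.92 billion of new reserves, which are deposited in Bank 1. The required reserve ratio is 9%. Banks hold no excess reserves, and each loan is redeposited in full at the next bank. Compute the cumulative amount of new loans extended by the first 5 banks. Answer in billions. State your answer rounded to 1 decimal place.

Bank i lends (1 − rr)^i of the original deposit: Bank 1 lends 6.92·0.9100 = 6.2972, Bank 2 lends 6.92·0.9100² ≈ 5.7305, and so on.
Summing a geometric series: total = 6.92·[0.9100·(1 − 0.9100^5) / (1 − 0.9100)] ≈ 26.3061 billion.

€26.3 billion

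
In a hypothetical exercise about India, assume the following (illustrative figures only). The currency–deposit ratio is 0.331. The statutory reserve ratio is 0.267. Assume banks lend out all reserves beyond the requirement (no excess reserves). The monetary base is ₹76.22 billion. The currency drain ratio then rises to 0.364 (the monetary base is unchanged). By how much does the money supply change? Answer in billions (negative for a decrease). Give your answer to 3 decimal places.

Initially m₁ = (1 + 0.331) / (0.267 + 0.331) ≈ 2.225753, so M₁ = 2.225753 × 76.22 ≈ 169.6469 billion.
After the change m₂ = (1 + 0.364) / (0.267 + 0.364) ≈ 2.161648, so M₂ = 2.161648 × 76.22 ≈ 164.7608 billion.
ΔM = M₂ − M₁ = 164.7608 − 169.6469 = -4.8861 billion.

-4.886 billion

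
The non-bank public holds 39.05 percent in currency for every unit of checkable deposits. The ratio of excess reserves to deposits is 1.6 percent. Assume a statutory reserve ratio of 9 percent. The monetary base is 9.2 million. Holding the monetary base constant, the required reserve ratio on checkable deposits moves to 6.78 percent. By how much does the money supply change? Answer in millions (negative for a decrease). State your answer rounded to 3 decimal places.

Initially m₁ = (1 + 0.3905) / (0.09 + 0.016 + 0.3905) ≈ 2.80060, so M₁ = 2.80060 × 9.2 ≈ 25.7655 million.
After the change m₂ = (1 + 0.3905) / (0.0678 + 0.016 + 0.3905) ≈ 2.93169, so M₂ = 2.93169 × 9.2 ≈ 26.9715 million.
ΔM = M₂ − M₁ = 26.9715 − 25.7655 = 1.206 million.

1.206 million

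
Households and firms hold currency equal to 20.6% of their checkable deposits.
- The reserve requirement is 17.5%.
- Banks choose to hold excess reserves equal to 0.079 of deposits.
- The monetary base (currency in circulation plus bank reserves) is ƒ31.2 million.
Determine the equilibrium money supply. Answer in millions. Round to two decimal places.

ƒ81.80 million

The money multiplier is m = (1 + c) / (rr + e + c) = (1 + 0.206) / (0.175 + 0.079 + 0.206) ≈ 2.62174.
So M = m × MB = 2.62174 × 31.2 ≈ 81.7983 million.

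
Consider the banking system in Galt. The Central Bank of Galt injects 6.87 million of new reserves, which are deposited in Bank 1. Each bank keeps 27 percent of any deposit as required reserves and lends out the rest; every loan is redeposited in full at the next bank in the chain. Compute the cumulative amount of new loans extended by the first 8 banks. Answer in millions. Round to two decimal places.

17.08 million

Bank i lends (1 − rr)^i of the original deposit: Bank 1 lends 6.87·0.7300 = 5.0151, Bank 2 lends 6.87·0.7300² ≈ 3.6610, and so on.
Summing a geometric series: total = 6.87·[0.7300·(1 − 0.7300^8) / (1 − 0.7300)] ≈ 17.0765 million.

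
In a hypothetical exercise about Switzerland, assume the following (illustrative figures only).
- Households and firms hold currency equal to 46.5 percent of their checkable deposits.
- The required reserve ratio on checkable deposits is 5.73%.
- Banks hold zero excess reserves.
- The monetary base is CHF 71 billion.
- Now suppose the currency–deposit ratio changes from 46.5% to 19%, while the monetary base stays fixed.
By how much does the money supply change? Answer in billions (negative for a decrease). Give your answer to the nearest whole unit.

CHF 143 billion

Initially m₁ = (1 + 0.465) / (0.0573 + 0.465) ≈ 2.8049, so M₁ = 2.8049 × 71 = 199.1479 billion.
After the change m₂ = (1 + 0.19) / (0.0573 + 0.19) ≈ 4.8120, so M₂ = 4.8120 × 71 = 341.652 billion.
ΔM = M₂ − M₁ = 341.652 − 199.1479 = 142.5041 billion.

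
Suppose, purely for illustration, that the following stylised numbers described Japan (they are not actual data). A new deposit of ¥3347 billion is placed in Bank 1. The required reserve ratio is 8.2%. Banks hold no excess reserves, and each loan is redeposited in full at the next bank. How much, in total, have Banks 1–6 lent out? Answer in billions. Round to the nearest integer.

Bank i lends (1 − rr)^i of the original deposit: Bank 1 lends 3347·0.9180 = 3072.5460, Bank 2 lends 3347·0.9180² ≈ 2820.5972, and so on.
Summing a geometric series: total = 3347·[0.9180·(1 − 0.9180^6) / (1 − 0.9180)] ≈ 15044.6510 billion.

¥15045 billion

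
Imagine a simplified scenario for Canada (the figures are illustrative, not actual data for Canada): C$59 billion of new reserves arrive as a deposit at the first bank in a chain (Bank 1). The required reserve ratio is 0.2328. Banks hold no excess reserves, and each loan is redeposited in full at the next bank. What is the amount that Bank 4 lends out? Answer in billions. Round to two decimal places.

C$20.44 billion

Each bank lends a fraction (1 − rr) = 0.7672 of the deposit it receives, so Bank 4 receives 59·0.7672^3 and lends 59·0.7672^4 ≈ 20.4403 billion.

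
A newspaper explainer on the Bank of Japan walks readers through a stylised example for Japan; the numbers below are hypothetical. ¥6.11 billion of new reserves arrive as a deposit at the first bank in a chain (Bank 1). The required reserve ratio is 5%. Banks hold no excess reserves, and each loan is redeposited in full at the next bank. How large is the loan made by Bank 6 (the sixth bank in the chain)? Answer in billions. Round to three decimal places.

¥4.491 billion

Each bank lends a fraction (1 − rr) = 0.9500 of the deposit it receives, so Bank 6 receives 6.11·0.9500^5 and lends 6.11·0.9500^6 ≈ 4.4914 billion.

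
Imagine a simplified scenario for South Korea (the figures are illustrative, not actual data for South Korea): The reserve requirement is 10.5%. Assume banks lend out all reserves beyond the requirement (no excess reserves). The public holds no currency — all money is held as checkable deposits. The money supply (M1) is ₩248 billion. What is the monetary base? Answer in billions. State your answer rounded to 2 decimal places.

With no currency drain and no excess reserves, the money multiplier is m = 1/rr = 1/0.105 ≈ 9.523810.
The monetary base is MB = M / m = 248 / 9.523810 ≈ 26.04 billion.

₩26.04 billion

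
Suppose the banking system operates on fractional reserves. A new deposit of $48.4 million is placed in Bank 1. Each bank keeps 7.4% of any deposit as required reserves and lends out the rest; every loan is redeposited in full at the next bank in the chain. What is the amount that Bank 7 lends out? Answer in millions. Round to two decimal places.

$28.26 million

Each bank lends a fraction (1 − rr) = 0.9260 of the deposit it receives, so Bank 7 receives 48.4·0.9260^6 and lends 48.4·0.9260^7 ≈ 28.2568 million.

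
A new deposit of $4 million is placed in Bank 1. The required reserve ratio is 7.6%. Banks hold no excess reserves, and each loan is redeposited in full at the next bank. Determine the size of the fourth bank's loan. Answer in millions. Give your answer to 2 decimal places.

$2.92 million

Each bank lends a fraction (1 − rr) = 0.9240 of the deposit it receives, so Bank 4 receives 4·0.9240^3 and lends 4·0.9240^4 ≈ 2.9157 million.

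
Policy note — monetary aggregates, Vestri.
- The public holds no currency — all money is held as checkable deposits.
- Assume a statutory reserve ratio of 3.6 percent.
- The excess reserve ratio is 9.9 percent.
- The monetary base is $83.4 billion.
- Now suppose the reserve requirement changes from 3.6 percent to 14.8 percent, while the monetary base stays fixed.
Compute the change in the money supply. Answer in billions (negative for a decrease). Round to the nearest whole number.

-280 billion

Initially m₁ = 1 / (0.036 + 0.099) ≈ 7.4074, so M₁ = 7.4074 × 83.4 ≈ 617.7772 billion.
After the change m₂ = 1 / (0.148 + 0.099) ≈ 4.0486, so M₂ = 4.0486 × 83.4 ≈ 337.6532 billion.
ΔM = M₂ − M₁ = 337.6532 − 617.7772 = -280.124 billion.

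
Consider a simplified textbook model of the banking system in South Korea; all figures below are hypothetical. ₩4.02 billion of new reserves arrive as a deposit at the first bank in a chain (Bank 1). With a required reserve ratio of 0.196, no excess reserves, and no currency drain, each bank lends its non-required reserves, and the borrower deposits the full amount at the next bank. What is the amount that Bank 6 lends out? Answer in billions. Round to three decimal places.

₩1.086 billion

Each bank lends a fraction (1 − rr) = 0.8040 of the deposit it receives, so Bank 6 receives 4.02·0.8040^5 and lends 4.02·0.8040^6 ≈ 1.0858 billion.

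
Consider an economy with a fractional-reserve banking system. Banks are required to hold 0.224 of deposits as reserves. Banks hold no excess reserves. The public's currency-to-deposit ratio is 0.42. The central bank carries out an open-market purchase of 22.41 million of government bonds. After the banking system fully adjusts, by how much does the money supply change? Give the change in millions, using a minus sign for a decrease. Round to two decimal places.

The money multiplier is m = (1 + c) / (rr + c) = (1 + 0.42) / (0.224 + 0.42) ≈ 2.20497.
The purchase adds 22.41 million of base, so ΔM = m × ΔMB = 2.20497 × (+22.41) ≈ 49.4134 million.

49.41 million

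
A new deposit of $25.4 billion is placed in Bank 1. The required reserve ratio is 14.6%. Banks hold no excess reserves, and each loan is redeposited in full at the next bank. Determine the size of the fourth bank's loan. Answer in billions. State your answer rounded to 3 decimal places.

$13.510 billion

Each bank lends a fraction (1 − rr) = 0.8540 of the deposit it receives, so Bank 4 receives 25.4·0.8540^3 and lends 25.4·0.8540^4 ≈ 13.5103 billion.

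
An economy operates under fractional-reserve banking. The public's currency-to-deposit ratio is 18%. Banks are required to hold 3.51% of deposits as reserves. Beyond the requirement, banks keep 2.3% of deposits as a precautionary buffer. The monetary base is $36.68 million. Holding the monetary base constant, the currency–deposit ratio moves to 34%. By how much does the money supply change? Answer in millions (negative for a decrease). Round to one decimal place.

-58.3 million

Initially m₁ = (1 + 0.18) / (0.0351 + 0.023 + 0.18) ≈ 4.9559, so M₁ = 4.9559 × 36.68 ≈ 181.7824 million.
After the change m₂ = (1 + 0.34) / (0.0351 + 0.023 + 0.34) ≈ 3.3660, so M₂ = 3.3660 × 36.68 ≈ 123.4649 million.
ΔM = M₂ − M₁ = 123.4649 − 181.7824 = -58.3175 million.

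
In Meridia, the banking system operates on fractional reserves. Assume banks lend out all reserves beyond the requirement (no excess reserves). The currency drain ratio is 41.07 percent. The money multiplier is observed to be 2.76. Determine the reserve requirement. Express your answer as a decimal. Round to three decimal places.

Using m = 2.76. Since m = (1 + c)/(c + rr + e), the denominator satisfies c + rr + e = (1 + c)/m = (1 + 0.4107) / 2.76 ≈ 0.511123.
With c = 0.4107 and e = 0, the reserve requirement is 0.511123 − 0.4107 − 0 = 0.100423.

0.100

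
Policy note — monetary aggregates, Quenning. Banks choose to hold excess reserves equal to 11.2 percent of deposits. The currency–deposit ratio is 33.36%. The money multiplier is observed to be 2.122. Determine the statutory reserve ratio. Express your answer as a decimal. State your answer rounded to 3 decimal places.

Using m = 2.122. Since m = (1 + c)/(c + rr + e), the denominator satisfies c + rr + e = (1 + c)/m = (1 + 0.3336) / 2.122 ≈ 0.628464.
With c = 0.3336 and e = 0.112, the statutory reserve ratio is 0.628464 − 0.3336 − 0.112 = 0.182864.

0.183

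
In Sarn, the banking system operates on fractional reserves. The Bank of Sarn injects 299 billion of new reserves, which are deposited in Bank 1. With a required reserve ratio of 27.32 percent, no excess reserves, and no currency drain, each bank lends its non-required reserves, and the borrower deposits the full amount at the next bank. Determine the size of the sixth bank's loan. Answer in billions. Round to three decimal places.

44.072 billion

Each bank lends a fraction (1 − rr) = 0.7268 of the deposit it receives, so Bank 6 receives 299·0.7268^5 and lends 299·0.7268^6 ≈ 44.0718 billion.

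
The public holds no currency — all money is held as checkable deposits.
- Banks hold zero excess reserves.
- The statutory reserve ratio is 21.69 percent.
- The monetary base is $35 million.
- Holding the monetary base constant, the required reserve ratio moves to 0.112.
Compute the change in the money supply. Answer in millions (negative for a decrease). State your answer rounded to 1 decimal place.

Initially m₁ = 1 / (0.2169) ≈ 4.6104, so M₁ = 4.6104 × 35 = 161.364 million.
After the change m₂ = 1 / (0.112) ≈ 8.9286, so M₂ = 8.9286 × 35 = 312.501 million.
ΔM = M₂ − M₁ = 312.501 − 161.364 = 151.137 million.

$151.1 million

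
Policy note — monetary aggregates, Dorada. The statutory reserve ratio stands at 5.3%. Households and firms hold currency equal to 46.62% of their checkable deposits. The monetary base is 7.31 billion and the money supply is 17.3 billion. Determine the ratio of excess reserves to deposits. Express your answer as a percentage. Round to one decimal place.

Using m = M/MB = 17.3/7.31 ≈ 2.366621. Since m = (1 + c)/(c + rr + e), the denominator satisfies c + rr + e = (1 + c)/m = (1 + 0.4662) / 2.366621 ≈ 0.619533.
With c = 0.4662 and rr = 0.053, the ratio of excess reserves to deposits is 0.619533 − 0.4662 − 0.053 = 0.100333.

10.0%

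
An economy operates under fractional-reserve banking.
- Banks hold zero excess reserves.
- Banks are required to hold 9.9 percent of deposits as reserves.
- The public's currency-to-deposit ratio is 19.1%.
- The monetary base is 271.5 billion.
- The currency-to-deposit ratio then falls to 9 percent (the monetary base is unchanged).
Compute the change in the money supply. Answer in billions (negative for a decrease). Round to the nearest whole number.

Initially m₁ = (1 + 0.191) / (0.099 + 0.191) ≈ 4.1069, so M₁ = 4.1069 × 271.5 ≈ 1115.0234 billion.
After the change m₂ = (1 + 0.09) / (0.099 + 0.09) ≈ 5.7672, so M₂ = 5.7672 × 271.5 = 1565.7948 billion.
ΔM = M₂ − M₁ = 1565.7948 − 1115.0234 = 450.7714 billion.

451 billion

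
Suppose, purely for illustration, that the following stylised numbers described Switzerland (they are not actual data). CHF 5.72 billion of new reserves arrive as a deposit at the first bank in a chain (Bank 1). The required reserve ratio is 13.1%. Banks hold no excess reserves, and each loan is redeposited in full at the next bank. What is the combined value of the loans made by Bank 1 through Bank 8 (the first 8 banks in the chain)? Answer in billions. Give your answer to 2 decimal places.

CHF 25.60 billion

Bank i lends (1 − rr)^i of the original deposit: Bank 1 lends 5.72·0.8690 ≈ 4.9707, Bank 2 lends 5.72·0.8690² ≈ 4.3195, and so on.
Summing a geometric series: total = 5.72·[0.8690·(1 − 0.8690^8) / (1 − 0.8690)] ≈ 25.6045 billion.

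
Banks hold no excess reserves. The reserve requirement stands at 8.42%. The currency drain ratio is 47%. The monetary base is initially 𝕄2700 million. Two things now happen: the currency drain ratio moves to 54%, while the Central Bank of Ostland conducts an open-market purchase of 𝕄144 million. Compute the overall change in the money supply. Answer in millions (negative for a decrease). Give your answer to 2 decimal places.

-145.08 million

Before: m₁ = (1 + 0.47) / (0.0842 + 0.47) ≈ 2.6524720, MB₁ = 2700, so M₁ = 2.6524720 × 2700 = 7161.6744 million.
After: m₂ = (1 + 0.54) / (0.0842 + 0.54) ≈ 2.4671580, MB₂ = 2700 + 144 = 2844, so M₂ = 2.4671580 × 2844 ≈ 7016.5974 million.
ΔM = M₂ − M₁ = 7016.5974 − 7161.6744 = -145.077 million.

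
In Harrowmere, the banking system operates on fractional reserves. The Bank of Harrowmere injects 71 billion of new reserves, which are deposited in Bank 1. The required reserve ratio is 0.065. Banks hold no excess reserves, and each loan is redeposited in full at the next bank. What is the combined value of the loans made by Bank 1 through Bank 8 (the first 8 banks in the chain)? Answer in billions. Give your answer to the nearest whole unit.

425 billion

Bank i lends (1 − rr)^i of the original deposit: Bank 1 lends 71·0.9350 = 66.3850, Bank 2 lends 71·0.9350² ≈ 62.0700, and so on.
Summing a geometric series: total = 71·[0.9350·(1 − 0.9350^8) / (1 − 0.9350)] ≈ 424.7541 billion.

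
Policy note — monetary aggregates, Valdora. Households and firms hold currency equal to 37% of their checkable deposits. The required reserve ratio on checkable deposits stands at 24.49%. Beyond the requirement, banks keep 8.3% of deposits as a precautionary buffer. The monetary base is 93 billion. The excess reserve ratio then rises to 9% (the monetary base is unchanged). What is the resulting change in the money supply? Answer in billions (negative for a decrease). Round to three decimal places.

Initially m₁ = (1 + 0.37) / (0.2449 + 0.083 + 0.37) ≈ 1.963032, so M₁ = 1.963032 × 93 ≈ 182.562 billion.
After the change m₂ = (1 + 0.37) / (0.2449 + 0.09 + 0.37) ≈ 1.943538, so M₂ = 1.943538 × 93 ≈ 180.749 billion.
ΔM = M₂ − M₁ = 180.749 − 182.562 = -1.813 billion.

-1.813 billion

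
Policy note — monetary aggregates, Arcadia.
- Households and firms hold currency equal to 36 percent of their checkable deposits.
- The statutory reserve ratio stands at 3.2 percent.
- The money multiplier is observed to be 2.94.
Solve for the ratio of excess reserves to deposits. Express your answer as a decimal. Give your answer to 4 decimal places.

0.0706

Using m = 2.94. Since m = (1 + c)/(c + rr + e), the denominator satisfies c + rr + e = (1 + c)/m = (1 + 0.36) / 2.94 ≈ 0.462585.
With c = 0.36 and rr = 0.032, the ratio of excess reserves to deposits is 0.462585 − 0.36 − 0.032 = 0.070585.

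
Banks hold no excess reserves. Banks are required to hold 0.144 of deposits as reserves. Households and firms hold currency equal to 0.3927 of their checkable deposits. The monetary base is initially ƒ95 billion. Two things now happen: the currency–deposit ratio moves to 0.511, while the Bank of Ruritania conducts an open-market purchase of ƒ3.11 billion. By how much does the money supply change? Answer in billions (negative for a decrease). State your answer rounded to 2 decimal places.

Before: m₁ = (1 + 0.3927) / (0.144 + 0.3927) ≈ 2.59493, MB₁ = 95, so M₁ = 2.59493 × 95 ≈ 246.5184 billion.
After: m₂ = (1 + 0.511) / (0.144 + 0.511) ≈ 2.30687, MB₂ = 95 + 3.11 = 98.11, so M₂ = 2.30687 × 98.11 ≈ 226.327 billion.
ΔM = M₂ − M₁ = 226.327 − 246.5184 = -20.1914 billion.

-20.19 billion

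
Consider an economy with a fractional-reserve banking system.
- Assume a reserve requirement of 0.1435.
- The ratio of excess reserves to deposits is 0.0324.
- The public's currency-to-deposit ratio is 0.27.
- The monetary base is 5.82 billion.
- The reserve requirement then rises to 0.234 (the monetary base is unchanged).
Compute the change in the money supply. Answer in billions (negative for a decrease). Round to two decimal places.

Initially m₁ = (1 + 0.27) / (0.1435 + 0.0324 + 0.27) ≈ 2.8482, so M₁ = 2.8482 × 5.82 ≈ 16.5765 billion.
After the change m₂ = (1 + 0.27) / (0.234 + 0.0324 + 0.27) ≈ 2.3676, so M₂ = 2.3676 × 5.82 ≈ 13.7794 billion.
ΔM = M₂ − M₁ = 13.7794 − 16.5765 = -2.7971 billion.

-2.80 billion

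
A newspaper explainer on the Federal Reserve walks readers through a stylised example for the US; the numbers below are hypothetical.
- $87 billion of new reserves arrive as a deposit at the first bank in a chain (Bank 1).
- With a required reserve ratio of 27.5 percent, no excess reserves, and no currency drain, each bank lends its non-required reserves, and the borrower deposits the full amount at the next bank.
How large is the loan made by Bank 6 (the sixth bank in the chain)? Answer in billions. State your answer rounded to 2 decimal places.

Each bank lends a fraction (1 − rr) = 0.7250 of the deposit it receives, so Bank 6 receives 87·0.7250^5 and lends 87·0.7250^6 ≈ 12.6342 billion.

$12.63 billion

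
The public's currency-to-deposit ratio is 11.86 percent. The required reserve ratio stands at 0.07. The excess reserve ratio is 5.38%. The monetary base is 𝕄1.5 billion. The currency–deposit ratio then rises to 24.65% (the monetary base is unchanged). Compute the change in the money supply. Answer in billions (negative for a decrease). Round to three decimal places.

-1.873 billion

Initially m₁ = (1 + 0.1186) / (0.07 + 0.0538 + 0.1186) ≈ 4.61469, so M₁ = 4.61469 × 1.5 ≈ 6.922 billion.
After the change m₂ = (1 + 0.2465) / (0.07 + 0.0538 + 0.2465) ≈ 3.36619, so M₂ = 3.36619 × 1.5 ≈ 5.0493 billion.
ΔM = M₂ − M₁ = 5.0493 − 6.922 = -1.8727 billion.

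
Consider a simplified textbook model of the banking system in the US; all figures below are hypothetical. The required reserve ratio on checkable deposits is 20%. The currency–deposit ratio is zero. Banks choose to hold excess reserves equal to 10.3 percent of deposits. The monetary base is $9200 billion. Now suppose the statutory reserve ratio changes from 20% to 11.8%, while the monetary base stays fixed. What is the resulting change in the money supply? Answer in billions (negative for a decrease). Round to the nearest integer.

$11266 billion

Initially m₁ = 1 / (0.2 + 0.103) ≈ 3.30033, so M₁ = 3.30033 × 9200 = 30363.036 billion.
After the change m₂ = 1 / (0.118 + 0.103) ≈ 4.52489, so M₂ = 4.52489 × 9200 = 41628.988 billion.
ΔM = M₂ − M₁ = 41628.988 − 30363.036 = 11265.952 billion.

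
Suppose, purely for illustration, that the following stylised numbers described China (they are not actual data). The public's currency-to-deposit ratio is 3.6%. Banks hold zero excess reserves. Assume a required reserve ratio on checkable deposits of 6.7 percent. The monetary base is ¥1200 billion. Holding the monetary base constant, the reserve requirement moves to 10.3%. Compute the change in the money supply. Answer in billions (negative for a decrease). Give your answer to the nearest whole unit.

Initially m₁ = (1 + 0.036) / (0.067 + 0.036) ≈ 10.05825, so M₁ = 10.05825 × 1200 = 12069.9 billion.
After the change m₂ = (1 + 0.036) / (0.103 + 0.036) ≈ 7.45324, so M₂ = 7.45324 × 1200 = 8943.888 billion.
ΔM = M₂ − M₁ = 8943.888 − 12069.9 = -3126.012 billion.

-3126 billion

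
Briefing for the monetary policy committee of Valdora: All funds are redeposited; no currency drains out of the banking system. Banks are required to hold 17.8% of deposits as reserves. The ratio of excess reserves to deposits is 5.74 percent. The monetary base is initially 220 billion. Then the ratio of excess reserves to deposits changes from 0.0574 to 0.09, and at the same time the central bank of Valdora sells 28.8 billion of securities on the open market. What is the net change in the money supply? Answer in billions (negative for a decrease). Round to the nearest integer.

Before: m₁ = 1 / (0.178 + 0.0574) ≈ 4.2481, MB₁ = 220, so M₁ = 4.2481 × 220 = 934.582 billion.
After: m₂ = 1 / (0.178 + 0.09) ≈ 3.7313, MB₂ = 220 − 28.8 = 191.2, so M₂ = 3.7313 × 191.2 ≈ 713.4246 billion.
ΔM = M₂ − M₁ = 713.4246 − 934.582 = -221.1574 billion.

-221 billion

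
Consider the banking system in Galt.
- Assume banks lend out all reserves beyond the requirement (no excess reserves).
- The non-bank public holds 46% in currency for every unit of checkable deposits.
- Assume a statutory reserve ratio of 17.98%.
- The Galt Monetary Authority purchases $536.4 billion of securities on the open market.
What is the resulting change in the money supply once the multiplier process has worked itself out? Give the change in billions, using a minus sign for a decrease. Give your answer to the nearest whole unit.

The money multiplier is m = (1 + c) / (rr + c) = (1 + 0.46) / (0.1798 + 0.46) ≈ 2.2820.
The purchase adds 536.4 billion of base, so ΔM = m × ΔMB = 2.2820 × (+536.4) = 1224.0648 billion.

$1224 billion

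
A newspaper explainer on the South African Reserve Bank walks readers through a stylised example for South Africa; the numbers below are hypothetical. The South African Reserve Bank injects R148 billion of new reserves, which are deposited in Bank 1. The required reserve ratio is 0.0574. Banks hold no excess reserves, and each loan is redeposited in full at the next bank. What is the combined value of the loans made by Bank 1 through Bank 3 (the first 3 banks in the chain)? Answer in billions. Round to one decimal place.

R395.0 billion

Bank i lends (1 − rr)^i of the original deposit: Bank 1 lends 148·0.9426 = 139.5048, Bank 2 lends 148·0.9426² ≈ 131.4972, and so on.
Summing a geometric series: total = 148·[0.9426·(1 − 0.9426^3) / (1 − 0.9426)] ≈ 394.9513 billion.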